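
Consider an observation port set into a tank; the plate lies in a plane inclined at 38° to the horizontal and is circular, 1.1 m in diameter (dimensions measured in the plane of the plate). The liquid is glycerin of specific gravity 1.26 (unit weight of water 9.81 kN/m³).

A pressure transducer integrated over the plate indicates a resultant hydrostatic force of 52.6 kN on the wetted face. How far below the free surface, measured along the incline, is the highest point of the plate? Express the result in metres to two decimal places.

γ = 1.26 × 9.81 = 12.3606 kN/m³.
A = π(0.55)² = 0.950332 m².
From F = γ·h_c·A, the centroid depth is h_c = 52.6/(12.3606 × 0.950332) = 4.47786 m.
Let θ = 38° be the plate's angle to the horizontal; measure y along the incline from where the plane meets the free surface. Vertical depth h = y·sinθ with sinθ = 0.615661.
Along the incline, y_c = h_c/sinθ = 4.47786/0.615661 = 7.27326 m.
The centroid is at the centre, 0.55 m below the top of the plate, so the highest point sits at y_top = 7.27326 − 0.55 = 6.72326 m along the incline.

y_top ≈ 6.72 m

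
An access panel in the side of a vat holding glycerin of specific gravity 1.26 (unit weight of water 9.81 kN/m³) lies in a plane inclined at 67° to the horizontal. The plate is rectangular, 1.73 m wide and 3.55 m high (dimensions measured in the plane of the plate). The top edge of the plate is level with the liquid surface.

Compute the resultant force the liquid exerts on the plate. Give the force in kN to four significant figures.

γ = 1.26 × 9.81 = 12.3606 kN/m³.
Let θ = 67° be the plate's angle to the horizontal; measure y along the incline from where the plane meets the free surface. Vertical depth h = y·sinθ with sinθ = 0.920505.
The centroid lies 3.55/2 = 1.775 m below the top edge, so y_c = 1.775 m and h_c = 1.775 × 0.920505 = 1.6339 m.
A = 1.73 × 3.55 = 6.1415 m².
Resultant F = γ·h_c·A = 12.3606 × 1.6339 × 6.1415 = 124.034 kN.

F ≈ 124.0 kN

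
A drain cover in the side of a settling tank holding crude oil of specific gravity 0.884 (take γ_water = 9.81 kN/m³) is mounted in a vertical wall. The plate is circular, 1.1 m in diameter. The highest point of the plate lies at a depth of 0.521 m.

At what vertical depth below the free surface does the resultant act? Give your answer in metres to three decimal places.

h_p = 1.142 m

γ = 0.884 × 9.81 = 8.67204 kN/m³.
The centroid is at the centre, 0.55 m below the top of the plate, so the centroid depth is h_c = 0.521 + 0.55 = 1.071 m.
A = π(0.55)² = 0.950332 m².
Resultant F = γ·h_c·A = 8.67204 × 1.071 × 0.950332 = 8.82645 kN.
I_c = πr⁴/4 = π × 0.55⁴/4 = 0.0718688 m⁴.
Centre of pressure: y_p = y_c + I_c/(y_c·A) = 1.071 + 0.0718688/(1.071 × 0.950332) = 1.071 + 0.0706115 = 1.14161 m along the plane.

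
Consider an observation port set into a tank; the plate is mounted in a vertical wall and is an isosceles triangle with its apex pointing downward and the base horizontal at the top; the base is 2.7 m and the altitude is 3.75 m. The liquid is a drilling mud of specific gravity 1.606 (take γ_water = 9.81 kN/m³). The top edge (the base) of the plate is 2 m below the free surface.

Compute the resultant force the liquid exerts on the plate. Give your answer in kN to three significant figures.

F ≈ 259 kN

γ = 1.606 × 9.81 = 15.75486 kN/m³.
With the apex down, the centroid sits h/3 = 3.75/3 = 1.25 m below the base (the top edge), so the centroid depth is h_c = 2 + 1.25 = 3.25 m.
A = ½ × 2.7 × 3.75 = 5.0625 m².
Resultant F = γ·h_c·A = 15.75486 × 3.25 × 5.0625 = 259.217 kN.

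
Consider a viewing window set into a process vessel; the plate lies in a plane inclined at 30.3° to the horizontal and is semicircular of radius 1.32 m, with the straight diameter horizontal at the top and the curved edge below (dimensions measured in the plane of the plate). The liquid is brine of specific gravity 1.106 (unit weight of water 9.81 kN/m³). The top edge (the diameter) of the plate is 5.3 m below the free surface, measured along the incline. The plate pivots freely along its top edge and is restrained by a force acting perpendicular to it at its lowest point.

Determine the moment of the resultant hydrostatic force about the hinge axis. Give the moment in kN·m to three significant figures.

M ≈ 51.0 kN·m

γ = 1.106 × 9.81 = 10.84986 kN/m³.
Let θ = 30.3° be the plate's angle to the horizontal; measure y along the incline from where the plane meets the free surface. Vertical depth h = y·sinθ with sinθ = 0.504528.
The centroid of a semicircle lies 4r/(3π) = 0.560225 m from the diameter, here below the top edge, so y_c = 5.3 + 0.560225 = 5.86022 m and h_c = 5.86022 × 0.504528 = 2.95665 m.
A = πr²/2 = π × 1.32²/2 = 2.73696 m².
Resultant F = γ·h_c·A = 10.84986 × 2.95665 × 2.73696 = 87.7996 kN.
I_c = (π/8 − 8/(9π))·r⁴ = 0.109757 × 1.32⁴ = 0.333218 m⁴.
Centre of pressure: y_p = y_c + I_c/(y_c·A) = 5.86022 + 0.333218/(5.86022 × 2.73696) = 5.86022 + 0.0207752 = 5.881 m along the plane.
The resultant acts 0.560225 + 0.0207752 = 0.581 m (along the plate) below the hinge at the top edge, so the moment about the hinge is M = F × 0.581 = 87.7996 × 0.581 = 51.0116 kN·m.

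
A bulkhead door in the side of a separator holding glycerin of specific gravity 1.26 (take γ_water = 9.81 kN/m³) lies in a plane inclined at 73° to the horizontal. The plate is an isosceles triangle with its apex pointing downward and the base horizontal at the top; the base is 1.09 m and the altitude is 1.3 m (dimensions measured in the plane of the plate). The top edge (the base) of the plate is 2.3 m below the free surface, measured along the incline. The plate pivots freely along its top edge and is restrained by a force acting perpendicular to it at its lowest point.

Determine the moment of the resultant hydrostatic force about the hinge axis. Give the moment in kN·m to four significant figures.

M ≈ 10.71 kN·m

γ = 1.26 × 9.81 = 12.3606 kN/m³.
Let θ = 73° be the plate's angle to the horizontal; measure y along the incline from where the plane meets the free surface. Vertical depth h = y·sinθ with sinθ = 0.956305.
With the apex down, the centroid sits h/3 = 1.3/3 = 0.433333 m below the base (the top edge), so y_c = 2.3 + 0.433333 = 2.73333 m and h_c = 2.73333 × 0.956305 = 2.6139 m.
A = ½ × 1.09 × 1.3 = 0.7085 m².
Resultant F = γ·h_c·A = 12.3606 × 2.6139 × 0.7085 = 22.8912 kN.
I_c = b·h³/36 = 1.09 × 1.3³/36 = 0.0665203 m⁴.
Centre of pressure: y_p = y_c + I_c/(y_c·A) = 2.73333 + 0.0665203/(2.73333 × 0.7085) = 2.73333 + 0.0343496 = 2.76768 m along the plane.
The resultant acts 0.433333 + 0.0343496 = 0.467683 m (along the plate) below the hinge at the top edge, so the moment about the hinge is M = F × 0.467683 = 22.8912 × 0.467683 = 10.7058 kN·m.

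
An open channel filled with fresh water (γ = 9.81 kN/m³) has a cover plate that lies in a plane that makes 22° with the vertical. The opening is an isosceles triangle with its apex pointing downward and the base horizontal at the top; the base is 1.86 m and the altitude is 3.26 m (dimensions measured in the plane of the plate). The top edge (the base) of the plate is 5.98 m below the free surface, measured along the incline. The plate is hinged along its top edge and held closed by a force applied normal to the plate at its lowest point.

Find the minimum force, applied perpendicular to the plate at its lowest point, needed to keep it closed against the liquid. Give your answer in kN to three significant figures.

P ≈ 70.0 kN

γ = 9.81 kN/m³.
The plate makes 22° with the vertical, i.e. θ = 90° − 22° = 68° to the horizontal. Measuring y along the incline from the free-surface line, vertical depth h = y·sinθ with sinθ = 0.927184.
With the apex down, the centroid sits h/3 = 3.26/3 = 1.08667 m below the base (the top edge), so y_c = 5.98 + 1.08667 = 7.06667 m and h_c = 7.06667 × 0.927184 = 6.5521 m.
A = ½ × 1.86 × 3.26 = 3.0318 m².
Resultant F = γ·h_c·A = 9.81 × 6.5521 × 3.0318 = 194.872 kN.
I_c = b·h³/36 = 1.86 × 3.26³/36 = 1.79004 m⁴.
Centre of pressure: y_p = y_c + I_c/(y_c·A) = 7.06667 + 1.79004/(7.06667 × 3.0318) = 7.06667 + 0.0835502 = 7.15022 m along the plane.
The resultant acts 1.08667 + 0.0835502 = 1.17022 m (along the plate) below the hinge at the top edge, so the moment about the hinge is M = F × 1.17022 = 194.872 × 1.17022 = 228.043 kN·m.
A normal force at the bottom, 3.26 m from the hinge, must supply this moment: P = 228.043/3.26 = 69.9518 kN.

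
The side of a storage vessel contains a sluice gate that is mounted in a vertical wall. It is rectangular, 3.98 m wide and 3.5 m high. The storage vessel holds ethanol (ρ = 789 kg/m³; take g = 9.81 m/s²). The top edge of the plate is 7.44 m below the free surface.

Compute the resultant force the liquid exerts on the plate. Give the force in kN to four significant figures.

F ≈ 990.9 kN

γ = ρg = 789 × 9.81 / 1000 = 7.74009 kN/m³.
The centroid lies 3.5/2 = 1.75 m below the top edge, so the centroid depth is h_c = 7.44 + 1.75 = 9.19 m.
A = 3.98 × 3.5 = 13.93 m².
Resultant F = γ·h_c·A = 7.74009 × 9.19 × 13.93 = 990.861 kN.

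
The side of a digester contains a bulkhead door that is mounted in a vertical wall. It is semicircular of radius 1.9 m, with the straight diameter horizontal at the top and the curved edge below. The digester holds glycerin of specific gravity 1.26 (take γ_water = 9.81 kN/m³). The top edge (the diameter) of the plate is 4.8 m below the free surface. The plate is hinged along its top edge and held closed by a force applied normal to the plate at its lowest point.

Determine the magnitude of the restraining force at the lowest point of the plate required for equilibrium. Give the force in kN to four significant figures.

γ = 1.26 × 9.81 = 12.3606 kN/m³.
The centroid of a semicircle lies 4r/(3π) = 0.806385 m from the diameter, here below the top edge, so the centroid depth is h_c = 4.8 + 0.806385 = 5.60638 m.
A = πr²/2 = π × 1.9²/2 = 5.67057 m².
Resultant F = γ·h_c·A = 12.3606 × 5.60638 × 5.67057 = 392.96 kN.
I_c = (π/8 − 8/(9π))·r⁴ = 0.109757 × 1.9⁴ = 1.43036 m⁴.
Centre of pressure: y_p = y_c + I_c/(y_c·A) = 5.60638 + 1.43036/(5.60638 × 5.67057) = 5.60638 + 0.0449921 = 5.65137 m along the plane.
The resultant acts 0.806385 + 0.0449921 = 0.851377 m (along the plate) below the hinge at the top edge, so the moment about the hinge is M = F × 0.851377 = 392.96 × 0.851377 = 334.557 kN·m.
A normal force at the bottom, 1.9 m from the hinge, must supply this moment: P = 334.557/1.9 = 176.083 kN.

P ≈ 176.1 kN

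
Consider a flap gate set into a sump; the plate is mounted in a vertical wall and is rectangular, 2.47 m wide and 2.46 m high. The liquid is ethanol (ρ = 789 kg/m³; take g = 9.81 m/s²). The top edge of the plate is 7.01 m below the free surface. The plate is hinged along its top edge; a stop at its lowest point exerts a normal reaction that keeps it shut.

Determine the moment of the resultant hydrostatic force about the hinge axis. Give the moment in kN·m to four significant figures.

γ = ρg = 789 × 9.81 / 1000 = 7.74009 kN/m³.
The centroid lies 2.46/2 = 1.23 m below the top edge, so the centroid depth is h_c = 7.01 + 1.23 = 8.24 m.
A = 2.47 × 2.46 = 6.0762 m².
Resultant F = γ·h_c·A = 7.74009 × 8.24 × 6.0762 = 387.53 kN.
I_c = b·h³/12 = 2.47 × 2.46³/12 = 3.06423 m⁴.
Centre of pressure: y_p = y_c + I_c/(y_c·A) = 8.24 + 3.06423/(8.24 × 6.0762) = 8.24 + 0.0612015 = 8.3012 m along the plane.
The resultant acts 1.23 + 0.0612015 = 1.2912 m (along the plate) below the hinge at the top edge, so the moment about the hinge is M = F × 1.2912 = 387.53 × 1.2912 = 500.379 kN·m.

M ≈ 500.4 kN·m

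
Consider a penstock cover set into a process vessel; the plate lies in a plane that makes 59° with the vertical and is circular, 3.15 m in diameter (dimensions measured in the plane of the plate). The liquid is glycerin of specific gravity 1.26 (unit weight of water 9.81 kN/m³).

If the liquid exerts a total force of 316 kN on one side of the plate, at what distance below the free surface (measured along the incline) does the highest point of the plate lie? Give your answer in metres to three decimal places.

y_top ≈ 4.794 m

γ = 1.26 × 9.81 = 12.3606 kN/m³.
A = π(1.575)² = 7.79311 m².
From F = γ·h_c·A, the centroid depth is h_c = 316/(12.3606 × 7.79311) = 3.28047 m.
The plate makes 59° with the vertical, i.e. θ = 90° − 59° = 31° to the horizontal. Measuring y along the incline from the free-surface line, vertical depth h = y·sinθ with sinθ = 0.515038.
Along the incline, y_c = h_c/sinθ = 3.28047/0.515038 = 6.36937 m.
The centroid is at the centre, 1.575 m below the top of the plate, so the highest point sits at y_top = 6.36937 − 1.575 = 4.79437 m along the incline.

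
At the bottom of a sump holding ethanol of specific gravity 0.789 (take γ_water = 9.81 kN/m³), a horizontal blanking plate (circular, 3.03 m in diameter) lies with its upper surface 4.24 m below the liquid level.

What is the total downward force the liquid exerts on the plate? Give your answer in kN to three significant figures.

γ = 0.789 × 9.81 = 7.74009 kN/m³.
The plate is horizontal, so pressure is uniform at p = γ·h = 7.74009 × 4.24 = 32.818 kN/m².
A = π(1.515)² = 7.21066 m².
F = p·A = 32.818 × 7.21066 = 236.639 kN.

F ≈ 237 kN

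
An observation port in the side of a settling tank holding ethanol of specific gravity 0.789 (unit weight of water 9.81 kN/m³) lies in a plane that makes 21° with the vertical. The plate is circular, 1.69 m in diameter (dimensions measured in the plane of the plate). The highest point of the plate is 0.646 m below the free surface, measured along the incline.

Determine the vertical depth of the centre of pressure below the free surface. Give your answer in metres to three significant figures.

h_p = 1.50 m

γ = 0.789 × 9.81 = 7.74009 kN/m³.
The plate makes 21° with the vertical, i.e. θ = 90° − 21° = 69° to the horizontal. Measuring y along the incline from the free-surface line, vertical depth h = y·sinθ with sinθ = 0.933580.
The centroid is at the centre, 0.845 m below the top of the plate, so y_c = 0.646 + 0.845 = 1.491 m and h_c = 1.491 × 0.933580 = 1.39197 m.
A = π(0.845)² = 2.24318 m².
Resultant F = γ·h_c·A = 7.74009 × 1.39197 × 2.24318 = 24.168 kN.
I_c = πr⁴/4 = π × 0.845⁴/4 = 0.400421 m⁴.
Centre of pressure: y_p = y_c + I_c/(y_c·A) = 1.491 + 0.400421/(1.491 × 2.24318) = 1.491 + 0.119722 = 1.61072 m along the plane.
Vertically, h_p = y_p·sinθ = 1.61072 × 0.933580 = 1.50374 m.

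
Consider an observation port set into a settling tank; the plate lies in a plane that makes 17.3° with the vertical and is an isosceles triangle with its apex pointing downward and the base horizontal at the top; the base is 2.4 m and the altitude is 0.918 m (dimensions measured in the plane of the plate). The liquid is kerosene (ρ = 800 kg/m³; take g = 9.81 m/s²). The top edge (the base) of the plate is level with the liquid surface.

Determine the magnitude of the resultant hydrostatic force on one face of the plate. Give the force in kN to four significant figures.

γ = ρg = 800 × 9.81 / 1000 = 7.848 kN/m³.
The plate makes 17.3° with the vertical, i.e. θ = 90° − 17.3° = 72.7° to the horizontal. Measuring y along the incline from the free-surface line, vertical depth h = y·sinθ with sinθ = 0.954761.
With the apex down, the centroid sits h/3 = 0.918/3 = 0.306 m below the base (the top edge), so y_c = 0.306 m and h_c = 0.306 × 0.954761 = 0.292157 m.
A = ½ × 2.4 × 0.918 = 1.1016 m².
Resultant F = γ·h_c·A = 7.848 × 0.292157 × 1.1016 = 2.5258 kN.

F ≈ 2.526 kN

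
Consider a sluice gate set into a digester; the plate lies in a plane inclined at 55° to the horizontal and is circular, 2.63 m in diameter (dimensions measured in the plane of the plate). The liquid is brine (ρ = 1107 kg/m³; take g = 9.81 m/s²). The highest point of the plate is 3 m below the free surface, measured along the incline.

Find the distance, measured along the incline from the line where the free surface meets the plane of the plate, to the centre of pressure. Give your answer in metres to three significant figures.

γ = ρg = 1107 × 9.81 / 1000 = 10.85967 kN/m³.
Let θ = 55° be the plate's angle to the horizontal; measure y along the incline from where the plane meets the free surface. Vertical depth h = y·sinθ with sinθ = 0.819152.
The centroid is at the centre, 1.315 m below the top of the plate, so y_c = 3 + 1.315 = 4.315 m and h_c = 4.315 × 0.819152 = 3.53464 m.
A = π(1.315)² = 5.43252 m².
Resultant F = γ·h_c·A = 10.85967 × 3.53464 × 5.43252 = 208.527 kN.
I_c = πr⁴/4 = π × 1.315⁴/4 = 2.34851 m⁴.
Centre of pressure: y_p = y_c + I_c/(y_c·A) = 4.315 + 2.34851/(4.315 × 5.43252) = 4.315 + 0.100187 = 4.41519 m along the plane.

y_p = 4.42 m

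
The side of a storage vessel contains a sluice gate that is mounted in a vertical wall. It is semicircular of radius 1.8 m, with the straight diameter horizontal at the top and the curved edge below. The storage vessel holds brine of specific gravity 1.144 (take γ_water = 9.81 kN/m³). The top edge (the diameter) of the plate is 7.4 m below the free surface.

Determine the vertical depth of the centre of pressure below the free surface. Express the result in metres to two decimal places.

γ = 1.144 × 9.81 = 11.22264 kN/m³.
The centroid of a semicircle lies 4r/(3π) = 0.763944 m from the diameter, here below the top edge, so the centroid depth is h_c = 7.4 + 0.763944 = 8.16394 m.
A = πr²/2 = π × 1.8²/2 = 5.08938 m².
Resultant F = γ·h_c·A = 11.22264 × 8.16394 × 5.08938 = 466.294 kN.
I_c = (π/8 − 8/(9π))·r⁴ = 0.109757 × 1.8⁴ = 1.15219 m⁴.
Centre of pressure: y_p = y_c + I_c/(y_c·A) = 8.16394 + 1.15219/(8.16394 × 5.08938) = 8.16394 + 0.0277306 = 8.19167 m along the plane.

h_p = 8.19 m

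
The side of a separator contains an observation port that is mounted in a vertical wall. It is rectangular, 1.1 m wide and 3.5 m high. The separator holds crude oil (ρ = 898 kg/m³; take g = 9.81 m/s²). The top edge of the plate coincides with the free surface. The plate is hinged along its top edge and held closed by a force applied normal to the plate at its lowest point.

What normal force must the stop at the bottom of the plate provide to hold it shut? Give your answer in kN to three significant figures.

P ≈ 39.6 kN

γ = ρg = 898 × 9.81 / 1000 = 8.80938 kN/m³.
The centroid lies 3.5/2 = 1.75 m below the top edge, so the centroid depth is h_c = 1.75 m.
A = 1.1 × 3.5 = 3.85 m².
Resultant F = γ·h_c·A = 8.80938 × 1.75 × 3.85 = 59.3532 kN.
I_c = b·h³/12 = 1.1 × 3.5³/12 = 3.93021 m⁴.
Centre of pressure: y_p = y_c + I_c/(y_c·A) = 1.75 + 3.93021/(1.75 × 3.85) = 1.75 + 0.583334 = 2.33333 m along the plane.
The resultant acts 1.75 + 0.583334 = 2.33333 m (along the plate) below the hinge at the top edge, so the moment about the hinge is M = F × 2.33333 = 59.3532 × 2.33333 = 138.491 kN·m.
A normal force at the bottom, 3.5 m from the hinge, must supply this moment: P = 138.491/3.5 = 39.5689 kN.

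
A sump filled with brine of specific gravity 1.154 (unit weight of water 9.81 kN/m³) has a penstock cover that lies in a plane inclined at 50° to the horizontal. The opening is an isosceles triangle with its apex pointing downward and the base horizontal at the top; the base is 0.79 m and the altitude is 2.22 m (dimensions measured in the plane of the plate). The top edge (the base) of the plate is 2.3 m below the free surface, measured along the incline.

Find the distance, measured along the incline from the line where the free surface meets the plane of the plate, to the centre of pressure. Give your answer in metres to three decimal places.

y_p = 3.130 m

γ = 1.154 × 9.81 = 11.32074 kN/m³.
Let θ = 50° be the plate's angle to the horizontal; measure y along the incline from where the plane meets the free surface. Vertical depth h = y·sinθ with sinθ = 0.766044.
With the apex down, the centroid sits h/3 = 2.22/3 = 0.74 m below the base (the top edge), so y_c = 2.3 + 0.74 = 3.04 m and h_c = 3.04 × 0.766044 = 2.32877 m.
A = ½ × 0.79 × 2.22 = 0.8769 m².
Resultant F = γ·h_c·A = 11.32074 × 2.32877 × 0.8769 = 23.1181 kN.
I_c = b·h³/36 = 0.79 × 2.22³/36 = 0.240095 m⁴.
Centre of pressure: y_p = y_c + I_c/(y_c·A) = 3.04 + 0.240095/(3.04 × 0.8769) = 3.04 + 0.0900657 = 3.13007 m along the plane.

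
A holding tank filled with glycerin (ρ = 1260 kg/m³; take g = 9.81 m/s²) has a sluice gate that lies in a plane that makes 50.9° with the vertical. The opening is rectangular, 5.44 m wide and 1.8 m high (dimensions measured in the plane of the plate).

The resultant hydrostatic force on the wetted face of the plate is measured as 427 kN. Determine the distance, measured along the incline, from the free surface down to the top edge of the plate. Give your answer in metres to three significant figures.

γ = ρg = 1260 × 9.81 / 1000 = 12.3606 kN/m³.
A = 5.44 × 1.8 = 9.792 m².
From F = γ·h_c·A, the centroid depth is h_c = 427/(12.3606 × 9.792) = 3.52791 m.
The plate makes 50.9° with the vertical, i.e. θ = 90° − 50.9° = 39.1° to the horizontal. Measuring y along the incline from the free-surface line, vertical depth h = y·sinθ with sinθ = 0.630676.
Along the incline, y_c = h_c/sinθ = 3.52791/0.630676 = 5.59385 m.
The centroid lies 1.8/2 = 0.9 m below the top edge, so the top edge sits at y_top = 5.59385 − 0.9 = 4.69385 m along the incline.

y_top ≈ 4.69 m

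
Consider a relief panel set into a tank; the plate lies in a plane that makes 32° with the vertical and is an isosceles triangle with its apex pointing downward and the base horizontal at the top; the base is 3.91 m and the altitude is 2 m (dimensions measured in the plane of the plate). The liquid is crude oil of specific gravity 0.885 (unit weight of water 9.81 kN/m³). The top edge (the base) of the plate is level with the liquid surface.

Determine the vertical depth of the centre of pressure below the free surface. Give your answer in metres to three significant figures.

h_p = 0.848 m

γ = 0.885 × 9.81 = 8.68185 kN/m³.
The plate makes 32° with the vertical, i.e. θ = 90° − 32° = 58° to the horizontal. Measuring y along the incline from the free-surface line, vertical depth h = y·sinθ with sinθ = 0.848048.
With the apex down, the centroid sits h/3 = 2/3 = 0.666667 m below the base (the top edge), so y_c = 0.666667 m and h_c = 0.666667 × 0.848048 = 0.565366 m.
A = ½ × 3.91 × 2 = 3.91 m².
Resultant F = γ·h_c·A = 8.68185 × 0.565366 × 3.91 = 19.1919 kN.
I_c = b·h³/36 = 3.91 × 2³/36 = 0.868889 m⁴.
Centre of pressure: y_p = y_c + I_c/(y_c·A) = 0.666667 + 0.868889/(0.666667 × 3.91) = 0.666667 + 0.333333 = 1 m along the plane.
Vertically, h_p = y_p·sinθ = 1 × 0.848048 = 0.848048 m.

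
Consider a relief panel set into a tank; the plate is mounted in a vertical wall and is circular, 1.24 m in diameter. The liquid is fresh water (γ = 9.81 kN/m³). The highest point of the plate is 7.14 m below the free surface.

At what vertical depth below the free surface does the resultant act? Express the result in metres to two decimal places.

h_p = 7.77 m

γ = 9.81 kN/m³.
The centroid is at the centre, 0.62 m below the top of the plate, so the centroid depth is h_c = 7.14 + 0.62 = 7.76 m.
A = π(0.62)² = 1.20763 m².
Resultant F = γ·h_c·A = 9.81 × 7.76 × 1.20763 = 91.9316 kN.
I_c = πr⁴/4 = π × 0.62⁴/4 = 0.116053 m⁴.
Centre of pressure: y_p = y_c + I_c/(y_c·A) = 7.76 + 0.116053/(7.76 × 1.20763) = 7.76 + 0.012384 = 7.77238 m along the plane.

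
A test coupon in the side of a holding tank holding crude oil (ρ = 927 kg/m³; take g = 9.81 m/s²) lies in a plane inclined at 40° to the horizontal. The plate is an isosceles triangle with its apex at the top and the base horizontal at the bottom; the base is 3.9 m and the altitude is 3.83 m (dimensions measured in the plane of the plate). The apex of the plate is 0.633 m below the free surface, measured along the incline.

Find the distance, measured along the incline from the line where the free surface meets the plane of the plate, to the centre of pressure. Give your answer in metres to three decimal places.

y_p = 3.442 m

γ = ρg = 927 × 9.81 / 1000 = 9.09387 kN/m³.
Let θ = 40° be the plate's angle to the horizontal; measure y along the incline from where the plane meets the free surface. Vertical depth h = y·sinθ with sinθ = 0.642788.
With the apex up, the centroid sits 2h/3 = 2 × 3.83/3 = 2.55333 m below the apex, so y_c = 0.633 + 2.55333 = 3.18633 m and h_c = 3.18633 × 0.642788 = 2.04813 m.
A = ½ × 3.9 × 3.83 = 7.4685 m².
Resultant F = γ·h_c·A = 9.09387 × 2.04813 × 7.4685 = 139.104 kN.
I_c = b·h³/36 = 3.9 × 3.83³/36 = 6.08637 m⁴.
Centre of pressure: y_p = y_c + I_c/(y_c·A) = 3.18633 + 6.08637/(3.18633 × 7.4685) = 3.18633 + 0.255761 = 3.44209 m along the plane.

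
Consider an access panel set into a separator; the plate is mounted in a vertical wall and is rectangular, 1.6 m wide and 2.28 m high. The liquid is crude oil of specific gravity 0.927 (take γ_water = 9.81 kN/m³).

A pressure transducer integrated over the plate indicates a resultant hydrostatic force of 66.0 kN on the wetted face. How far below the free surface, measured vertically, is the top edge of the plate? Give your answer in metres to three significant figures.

γ = 0.927 × 9.81 = 9.09387 kN/m³.
A = 1.6 × 2.28 = 3.648 m².
From F = γ·h_c·A, the centroid depth is h_c = 66.0/(9.09387 × 3.648) = 1.98948 m.
The centroid lies 2.28/2 = 1.14 m below the top edge, so the top edge sits at h_top = 1.98948 − 1.14 = 0.84948 m below the surface.

d_top ≈ 0.849 m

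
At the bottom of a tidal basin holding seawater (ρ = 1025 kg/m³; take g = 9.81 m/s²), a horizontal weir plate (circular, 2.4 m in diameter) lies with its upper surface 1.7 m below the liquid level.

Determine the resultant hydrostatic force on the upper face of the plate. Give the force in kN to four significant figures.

γ = ρg = 1025 × 9.81 / 1000 = 10.05525 kN/m³.
The plate is horizontal, so pressure is uniform at p = γ·h = 10.05525 × 1.7 = 17.0939 kN/m².
A = π(1.2)² = 4.52389 m².
F = p·A = 17.0939 × 4.52389 = 77.3309 kN.

F ≈ 77.33 kN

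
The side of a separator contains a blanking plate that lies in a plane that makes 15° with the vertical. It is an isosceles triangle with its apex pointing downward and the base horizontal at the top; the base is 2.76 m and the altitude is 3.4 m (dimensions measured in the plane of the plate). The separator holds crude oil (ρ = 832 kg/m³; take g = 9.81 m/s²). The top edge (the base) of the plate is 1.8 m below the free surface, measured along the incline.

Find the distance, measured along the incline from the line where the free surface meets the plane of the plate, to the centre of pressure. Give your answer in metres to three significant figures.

γ = ρg = 832 × 9.81 / 1000 = 8.16192 kN/m³.
The plate makes 15° with the vertical, i.e. θ = 90° − 15° = 75° to the horizontal. Measuring y along the incline from the free-surface line, vertical depth h = y·sinθ with sinθ = 0.965926.
With the apex down, the centroid sits h/3 = 3.4/3 = 1.13333 m below the base (the top edge), so y_c = 1.8 + 1.13333 = 2.93333 m and h_c = 2.93333 × 0.965926 = 2.83338 m.
A = ½ × 2.76 × 3.4 = 4.692 m².
Resultant F = γ·h_c·A = 8.16192 × 2.83338 × 4.692 = 108.506 kN.
I_c = b·h³/36 = 2.76 × 3.4³/36 = 3.01331 m⁴.
Centre of pressure: y_p = y_c + I_c/(y_c·A) = 2.93333 + 3.01331/(2.93333 × 4.692) = 2.93333 + 0.21894 = 3.15227 m along the plane.

y_p = 3.15 m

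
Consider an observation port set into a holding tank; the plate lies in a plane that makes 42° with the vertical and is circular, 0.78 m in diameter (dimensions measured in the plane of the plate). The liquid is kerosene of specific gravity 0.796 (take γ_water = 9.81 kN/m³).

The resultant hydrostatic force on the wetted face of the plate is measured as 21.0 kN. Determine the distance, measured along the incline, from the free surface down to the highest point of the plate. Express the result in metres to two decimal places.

γ = 0.796 × 9.81 = 7.80876 kN/m³.
A = π(0.39)² = 0.477836 m².
From F = γ·h_c·A, the centroid depth is h_c = 21.0/(7.80876 × 0.477836) = 5.62806 m.
The plate makes 42° with the vertical, i.e. θ = 90° − 42° = 48° to the horizontal. Measuring y along the incline from the free-surface line, vertical depth h = y·sinθ with sinθ = 0.743145.
Along the incline, y_c = h_c/sinθ = 5.62806/0.743145 = 7.5733 m.
The centroid is at the centre, 0.39 m below the top of the plate, so the highest point sits at y_top = 7.5733 − 0.39 = 7.1833 m along the incline.

y_top ≈ 7.18 m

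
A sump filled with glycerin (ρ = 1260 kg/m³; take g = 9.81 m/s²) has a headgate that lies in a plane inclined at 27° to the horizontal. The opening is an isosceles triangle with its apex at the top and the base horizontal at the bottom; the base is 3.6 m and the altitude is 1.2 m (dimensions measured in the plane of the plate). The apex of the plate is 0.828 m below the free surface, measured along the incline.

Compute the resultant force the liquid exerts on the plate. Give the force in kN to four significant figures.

F ≈ 19.73 kN

γ = ρg = 1260 × 9.81 / 1000 = 12.3606 kN/m³.
Let θ = 27° be the plate's angle to the horizontal; measure y along the incline from where the plane meets the free surface. Vertical depth h = y·sinθ with sinθ = 0.453990.
With the apex up, the centroid sits 2h/3 = 2 × 1.2/3 = 0.8 m below the apex, so y_c = 0.828 + 0.8 = 1.628 m and h_c = 1.628 × 0.453990 = 0.739096 m.
A = ½ × 3.6 × 1.2 = 2.16 m².
Resultant F = γ·h_c·A = 12.3606 × 0.739096 × 2.16 = 19.733 kN.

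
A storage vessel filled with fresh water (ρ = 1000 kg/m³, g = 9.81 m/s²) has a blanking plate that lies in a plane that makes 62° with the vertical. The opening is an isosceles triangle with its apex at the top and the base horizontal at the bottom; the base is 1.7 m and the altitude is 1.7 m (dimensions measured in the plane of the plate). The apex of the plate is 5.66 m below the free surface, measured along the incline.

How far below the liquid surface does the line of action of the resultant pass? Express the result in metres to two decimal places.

h_p = 3.20 m

γ = ρg = 1000 × 9.81 = 9810 N/m³ = 9.81 kN/m³.
The plate makes 62° with the vertical, i.e. θ = 90° − 62° = 28° to the horizontal. Measuring y along the incline from the free-surface line, vertical depth h = y·sinθ with sinθ = 0.469472.
With the apex up, the centroid sits 2h/3 = 2 × 1.7/3 = 1.13333 m below the apex, so y_c = 5.66 + 1.13333 = 6.79333 m and h_c = 6.79333 × 0.469472 = 3.18928 m.
A = ½ × 1.7 × 1.7 = 1.445 m².
Resultant F = γ·h_c·A = 9.81 × 3.18928 × 1.445 = 45.2095 kN.
I_c = b·h³/36 = 1.7 × 1.7³/36 = 0.232003 m⁴.
Centre of pressure: y_p = y_c + I_c/(y_c·A) = 6.79333 + 0.232003/(6.79333 × 1.445) = 6.79333 + 0.0236343 = 6.81696 m along the plane.
Vertically, h_p = y_p·sinθ = 6.81696 × 0.469472 = 3.20037 m.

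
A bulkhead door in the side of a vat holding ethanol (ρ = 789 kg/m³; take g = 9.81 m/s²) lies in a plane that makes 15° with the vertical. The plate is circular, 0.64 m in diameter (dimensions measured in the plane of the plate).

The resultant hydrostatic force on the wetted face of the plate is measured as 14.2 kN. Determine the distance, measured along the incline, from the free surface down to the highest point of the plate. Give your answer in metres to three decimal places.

γ = ρg = 789 × 9.81 / 1000 = 7.74009 kN/m³.
A = π(0.32)² = 0.321699 m².
From F = γ·h_c·A, the centroid depth is h_c = 14.2/(7.74009 × 0.321699) = 5.70286 m.
The plate makes 15° with the vertical, i.e. θ = 90° − 15° = 75° to the horizontal. Measuring y along the incline from the free-surface line, vertical depth h = y·sinθ with sinθ = 0.965926.
Along the incline, y_c = h_c/sinθ = 5.70286/0.965926 = 5.90403 m.
The centroid is at the centre, 0.32 m below the top of the plate, so the highest point sits at y_top = 5.90403 − 0.32 = 5.58403 m along the incline.

y_top ≈ 5.584 m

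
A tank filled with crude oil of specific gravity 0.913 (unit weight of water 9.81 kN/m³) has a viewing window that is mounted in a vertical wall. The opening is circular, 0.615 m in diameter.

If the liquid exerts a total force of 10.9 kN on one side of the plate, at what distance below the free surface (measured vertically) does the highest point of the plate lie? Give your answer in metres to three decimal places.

d_top ≈ 3.789 m

γ = 0.913 × 9.81 = 8.95653 kN/m³.
A = π(0.3075)² = 0.297057 m².
From F = γ·h_c·A, the centroid depth is h_c = 10.9/(8.95653 × 0.297057) = 4.09682 m.
The centroid is at the centre, 0.3075 m below the top of the plate, so the highest point sits at h_top = 4.09682 − 0.3075 = 3.78932 m below the surface.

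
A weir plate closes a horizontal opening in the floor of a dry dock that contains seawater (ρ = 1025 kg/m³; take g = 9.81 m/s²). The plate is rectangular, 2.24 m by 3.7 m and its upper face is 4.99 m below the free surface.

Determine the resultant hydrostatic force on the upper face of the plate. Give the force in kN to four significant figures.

γ = ρg = 1025 × 9.81 / 1000 = 10.05525 kN/m³.
The plate is horizontal, so pressure is uniform at p = γ·h = 10.05525 × 4.99 = 50.1757 kN/m².
A = 2.24 × 3.7 = 8.288 m².
F = p·A = 50.1757 × 8.288 = 415.856 kN.

F ≈ 415.9 kN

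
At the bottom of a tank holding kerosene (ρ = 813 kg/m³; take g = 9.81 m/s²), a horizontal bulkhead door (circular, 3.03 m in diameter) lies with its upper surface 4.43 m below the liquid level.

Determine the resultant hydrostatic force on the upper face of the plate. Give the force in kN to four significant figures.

γ = ρg = 813 × 9.81 / 1000 = 7.97553 kN/m³.
The plate is horizontal, so pressure is uniform at p = γ·h = 7.97553 × 4.43 = 35.3316 kN/m².
A = π(1.515)² = 7.21066 m².
F = p·A = 35.3316 × 7.21066 = 254.764 kN.

F ≈ 254.8 kN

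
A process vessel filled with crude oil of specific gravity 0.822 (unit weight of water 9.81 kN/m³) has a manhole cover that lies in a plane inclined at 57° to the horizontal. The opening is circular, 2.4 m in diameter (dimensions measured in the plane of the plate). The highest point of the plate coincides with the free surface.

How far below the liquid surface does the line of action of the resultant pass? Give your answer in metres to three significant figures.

h_p = 1.26 m

γ = 0.822 × 9.81 = 8.06382 kN/m³.
Let θ = 57° be the plate's angle to the horizontal; measure y along the incline from where the plane meets the free surface. Vertical depth h = y·sinθ with sinθ = 0.838671.
The centroid is at the centre, 1.2 m below the top of the plate, so y_c = 1.2 m and h_c = 1.2 × 0.838671 = 1.00641 m.
A = π(1.2)² = 4.52389 m².
Resultant F = γ·h_c·A = 8.06382 × 1.00641 × 4.52389 = 36.7137 kN.
I_c = πr⁴/4 = π × 1.2⁴/4 = 1.6286 m⁴.
Centre of pressure: y_p = y_c + I_c/(y_c·A) = 1.2 + 1.6286/(1.2 × 4.52389) = 1.2 + 0.3 = 1.5 m along the plane.
Vertically, h_p = y_p·sinθ = 1.5 × 0.838671 = 1.25801 m.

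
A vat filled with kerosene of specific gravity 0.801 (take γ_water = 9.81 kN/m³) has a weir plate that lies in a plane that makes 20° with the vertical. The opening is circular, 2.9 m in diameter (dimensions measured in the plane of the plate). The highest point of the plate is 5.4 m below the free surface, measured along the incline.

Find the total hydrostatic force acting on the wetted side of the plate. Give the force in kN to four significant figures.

γ = 0.801 × 9.81 = 7.85781 kN/m³.
The plate makes 20° with the vertical, i.e. θ = 90° − 20° = 70° to the horizontal. Measuring y along the incline from the free-surface line, vertical depth h = y·sinθ with sinθ = 0.939693.
The centroid is at the centre, 1.45 m below the top of the plate, so y_c = 5.4 + 1.45 = 6.85 m and h_c = 6.85 × 0.939693 = 6.4369 m.
A = π(1.45)² = 6.6052 m².
Resultant F = γ·h_c·A = 7.85781 × 6.4369 × 6.6052 = 334.091 kN.

F ≈ 334.1 kN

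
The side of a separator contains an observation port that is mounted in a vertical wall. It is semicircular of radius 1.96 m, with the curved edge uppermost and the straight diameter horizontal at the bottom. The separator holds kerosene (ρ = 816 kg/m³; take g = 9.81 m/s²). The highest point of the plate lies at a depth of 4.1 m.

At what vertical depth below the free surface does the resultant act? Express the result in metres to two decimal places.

γ = ρg = 816 × 9.81 / 1000 = 8.00496 kN/m³.
The centroid lies 4r/(3π) = 0.83185 m above the diameter, so r − 4r/(3π) = 1.96 − 0.83185 = 1.12815 m below the topmost point, so the centroid depth is h_c = 4.1 + 1.12815 = 5.22815 m.
A = πr²/2 = π × 1.96²/2 = 6.03437 m².
Resultant F = γ·h_c·A = 8.00496 × 5.22815 × 6.03437 = 252.545 kN.
I_c = (π/8 − 8/(9π))·r⁴ = 0.109757 × 1.96⁴ = 1.61978 m⁴.
Centre of pressure: y_p = y_c + I_c/(y_c·A) = 5.22815 + 1.61978/(5.22815 × 6.03437) = 5.22815 + 0.0513424 = 5.27949 m along the plane.

h_p = 5.28 m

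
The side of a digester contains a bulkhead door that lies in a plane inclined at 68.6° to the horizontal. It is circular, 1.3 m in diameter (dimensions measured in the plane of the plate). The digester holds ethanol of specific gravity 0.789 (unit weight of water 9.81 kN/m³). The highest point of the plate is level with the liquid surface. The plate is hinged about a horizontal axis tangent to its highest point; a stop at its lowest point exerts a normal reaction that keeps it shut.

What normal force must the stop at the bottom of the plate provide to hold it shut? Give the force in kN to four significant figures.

γ = 0.789 × 9.81 = 7.74009 kN/m³.
Let θ = 68.6° be the plate's angle to the horizontal; measure y along the incline from where the plane meets the free surface. Vertical depth h = y·sinθ with sinθ = 0.931056.
The centroid is at the centre, 0.65 m below the top of the plate, so y_c = 0.65 m and h_c = 0.65 × 0.931056 = 0.605186 m.
A = π(0.65)² = 1.32732 m².
Resultant F = γ·h_c·A = 7.74009 × 0.605186 × 1.32732 = 6.21742 kN.
I_c = πr⁴/4 = π × 0.65⁴/4 = 0.140198 m⁴.
Centre of pressure: y_p = y_c + I_c/(y_c·A) = 0.65 + 0.140198/(0.65 × 1.32732) = 0.65 + 0.1625 = 0.8125 m along the plane.
The resultant acts 0.65 + 0.1625 = 0.8125 m (along the plate) below the hinge at the top edge, so the moment about the hinge is M = F × 0.8125 = 6.21742 × 0.8125 = 5.05165 kN·m.
A normal force at the bottom, 1.3 m from the hinge, must supply this moment: P = 5.05165/1.3 = 3.88588 kN.

P ≈ 3.886 kN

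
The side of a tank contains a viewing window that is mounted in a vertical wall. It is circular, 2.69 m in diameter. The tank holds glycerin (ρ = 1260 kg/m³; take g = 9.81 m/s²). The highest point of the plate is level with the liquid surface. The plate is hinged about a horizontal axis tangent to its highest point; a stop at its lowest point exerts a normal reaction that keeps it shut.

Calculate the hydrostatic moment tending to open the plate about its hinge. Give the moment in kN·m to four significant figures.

M ≈ 158.9 kN·m

γ = ρg = 1260 × 9.81 / 1000 = 12.3606 kN/m³.
The centroid is at the centre, 1.345 m below the top of the plate, so the centroid depth is h_c = 1.345 m.
A = π(1.345)² = 5.68322 m².
Resultant F = γ·h_c·A = 12.3606 × 1.345 × 5.68322 = 94.4836 kN.
I_c = πr⁴/4 = π × 1.345⁴/4 = 2.57027 m⁴.
Centre of pressure: y_p = y_c + I_c/(y_c·A) = 1.345 + 2.57027/(1.345 × 5.68322) = 1.345 + 0.33625 = 1.68125 m along the plane.
The resultant acts 1.345 + 0.33625 = 1.68125 m (along the plate) below the hinge at the top edge, so the moment about the hinge is M = F × 1.68125 = 94.4836 × 1.68125 = 158.851 kN·m.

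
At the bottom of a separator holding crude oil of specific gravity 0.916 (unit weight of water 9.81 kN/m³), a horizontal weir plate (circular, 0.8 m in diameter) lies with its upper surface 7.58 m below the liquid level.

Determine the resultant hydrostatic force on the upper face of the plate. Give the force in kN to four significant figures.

γ = 0.916 × 9.81 = 8.98596 kN/m³.
The plate is horizontal, so pressure is uniform at p = γ·h = 8.98596 × 7.58 = 68.1136 kN/m².
A = π(0.4)² = 0.502655 m².
F = p·A = 68.1136 × 0.502655 = 34.2376 kN.

F ≈ 34.24 kN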